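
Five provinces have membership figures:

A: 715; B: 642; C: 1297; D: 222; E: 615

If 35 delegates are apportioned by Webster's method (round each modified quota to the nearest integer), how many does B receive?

Standard divisor 3491/35 ≈ 99.743; standard quotas: A 7.168, B 6.437, C 13.003, D 2.226, E 6.166.
Rounding to the nearest integer gives 7, 6, 13, 2, 6 = 34 seats, so the divisor must be adjusted.
With modified divisor 97: modified quotas A 7.371, B 6.619, C 13.371, D 2.289, E 6.340.
Rounding to the nearest integer: A 7, B 7, C 13, D 2, E 6 (total 35).
B receives 7.

7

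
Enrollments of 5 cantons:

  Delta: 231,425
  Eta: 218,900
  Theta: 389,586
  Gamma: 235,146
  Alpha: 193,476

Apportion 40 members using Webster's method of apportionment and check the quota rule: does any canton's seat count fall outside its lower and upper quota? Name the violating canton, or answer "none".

Standard quotas: Delta 7.297, Eta 6.902, Theta 12.285, Gamma 7.415, Alpha 6.101.
Webster allocation: Delta 7, Eta 7, Theta 12, Gamma 8, Alpha 6.
Every allocation lies between the lower and upper quota.

none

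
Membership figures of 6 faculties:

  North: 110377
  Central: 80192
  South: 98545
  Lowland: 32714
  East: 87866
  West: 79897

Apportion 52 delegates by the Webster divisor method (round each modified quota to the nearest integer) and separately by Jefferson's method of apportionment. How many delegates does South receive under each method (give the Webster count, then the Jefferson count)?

Webster: North 12, Central 9, South 10, Lowland 3, East 9, West 9.
Jefferson: North 12, Central 9, South 11, Lowland 3, East 9, West 8.
South gets 10 under Webster and 11 under Jefferson.

10 and 11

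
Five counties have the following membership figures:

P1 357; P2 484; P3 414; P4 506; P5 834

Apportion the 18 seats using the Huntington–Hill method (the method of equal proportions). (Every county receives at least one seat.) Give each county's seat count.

P1 2; P2 3; P3 3; P4 4; P5 6

With divisor 146: modified quotas P1 2.445, P2 3.315, P3 2.836, P4 3.466, P5 5.712.
Geometric-mean thresholds: P1 √(2·3)=2.449, P2 √(3·4)=3.464, P3 √(2·3)=2.449, P4 √(3·4)=3.464, P5 √(5·6)=5.477.
Each quota rounded against its threshold gives P1 2, P2 3, P3 3, P4 4, P5 6 (total 18).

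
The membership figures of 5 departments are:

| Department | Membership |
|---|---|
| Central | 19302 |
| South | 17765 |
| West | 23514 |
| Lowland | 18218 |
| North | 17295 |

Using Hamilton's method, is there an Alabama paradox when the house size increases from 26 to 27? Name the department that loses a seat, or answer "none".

At 26 seats: Central 5, South 5, West 6, Lowland 5, North 5.
At 27 seats: Central 5, South 5, West 7, Lowland 5, North 5.
No department's allocation decreased.

none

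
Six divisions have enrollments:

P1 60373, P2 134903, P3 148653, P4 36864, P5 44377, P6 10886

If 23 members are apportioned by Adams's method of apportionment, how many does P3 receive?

Standard divisor 436056/23 ≈ 18958.957; standard quotas: P1 3.184, P2 7.116, P3 7.841, P4 1.944, P5 2.341, P6 0.574.
Rounding up gives 4, 8, 8, 2, 3, 1 = 26 seats, so the divisor must be adjusted.
With modified divisor 21700: modified quotas P1 2.782, P2 6.217, P3 6.850, P4 1.699, P5 2.045, P6 0.502.
Rounding up: P1 3, P2 7, P3 7, P4 2, P5 3, P6 1 (total 23).
P3 receives 7.

7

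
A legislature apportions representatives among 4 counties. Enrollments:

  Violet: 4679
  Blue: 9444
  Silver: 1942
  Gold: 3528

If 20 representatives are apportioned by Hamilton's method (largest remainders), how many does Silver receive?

Standard divisor: 19593 ÷ 20 ≈ 979.65.
Standard quotas: Violet 4.7762, Blue 9.6402, Silver 1.9823, Gold 3.6013.
Lower quotas: Violet 4, Blue 9, Silver 1, Gold 3 (sum 17, leaving 3 seats).
Remainders in descending order: Silver 0.9823, Violet 0.7762, Blue 0.6402, Gold 0.6013.
Largest remainders: Silver, Violet, Blue receive the extra seats.
Silver receives 2.

2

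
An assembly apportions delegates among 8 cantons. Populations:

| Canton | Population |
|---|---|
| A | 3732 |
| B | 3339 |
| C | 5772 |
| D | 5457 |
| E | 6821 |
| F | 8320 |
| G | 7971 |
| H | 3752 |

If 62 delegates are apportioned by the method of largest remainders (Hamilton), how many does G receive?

Standard divisor: 45164 ÷ 62 ≈ 728.452.
Standard quotas: A 5.1232, B 4.5837, C 7.9237, D 7.4912, E 9.3637, F 11.4215, G 10.9424, H 5.1507.
Lower quotas: A 5, B 4, C 7, D 7, E 9, F 11, G 10, H 5 (sum 58, leaving 4 seats).
Remainders in descending order: G 0.9424, C 0.9237, B 0.5837, D 0.4912, F 0.4215, E 0.3637, H 0.1507, A 0.1232.
Largest remainders: G, C, B, D receive the extra seats.
G receives 11.

11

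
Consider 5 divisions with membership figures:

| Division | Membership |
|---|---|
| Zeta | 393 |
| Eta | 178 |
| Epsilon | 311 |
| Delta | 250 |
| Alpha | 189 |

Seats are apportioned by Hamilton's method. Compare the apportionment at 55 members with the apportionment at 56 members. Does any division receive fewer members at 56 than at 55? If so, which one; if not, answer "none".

Eta

At 55 seats: Zeta 16, Eta 8, Epsilon 13, Delta 10, Alpha 8.
At 56 seats: Zeta 17, Eta 7, Epsilon 13, Delta 11, Alpha 8.
Eta drops from 8 to 7.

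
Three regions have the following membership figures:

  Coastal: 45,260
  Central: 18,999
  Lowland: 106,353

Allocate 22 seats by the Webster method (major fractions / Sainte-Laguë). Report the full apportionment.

Coastal=6, Central=2, Lowland=14

Standard divisor 170612/22 ≈ 7755.091; standard quotas: Coastal 5.836, Central 2.450, Lowland 13.714.
Rounding to the nearest integer gives Coastal 6, Central 2, Lowland 14 — total 22, matching the house size, so no adjustment is needed.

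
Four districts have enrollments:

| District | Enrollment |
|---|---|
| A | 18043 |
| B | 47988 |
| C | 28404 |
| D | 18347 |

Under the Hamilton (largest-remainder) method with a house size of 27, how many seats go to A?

4

Standard divisor: 112782 ÷ 27 ≈ 4177.111.
Standard quotas: A 4.3195, B 11.4883, C 6.7999, D 4.3923.
Lower quotas: A 4, B 11, C 6, D 4 (sum 25, leaving 2 seats).
Remainders in descending order: C 0.7999, B 0.4883, D 0.3923, A 0.3195.
The surplus seats go to C, B.
A receives 4.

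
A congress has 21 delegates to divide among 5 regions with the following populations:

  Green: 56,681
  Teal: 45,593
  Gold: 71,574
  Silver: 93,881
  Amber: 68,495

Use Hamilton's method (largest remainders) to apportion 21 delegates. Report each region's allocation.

The standard divisor is 336224/21 ≈ 16010.667.
Standard quotas: Green 3.5402, Teal 2.8477, Gold 4.4704, Silver 5.8637, Amber 4.2781.
Lower quotas: Green 3, Teal 2, Gold 4, Silver 5, Amber 4 (sum 18, leaving 3 seats).
Remainders in descending order: Silver 0.8637, Teal 0.8477, Green 0.5402, Gold 0.4704, Amber 0.2781.
The surplus seats go to Silver, Teal, Green.

Green 4, Teal 3, Gold 4, Silver 6, Amber 4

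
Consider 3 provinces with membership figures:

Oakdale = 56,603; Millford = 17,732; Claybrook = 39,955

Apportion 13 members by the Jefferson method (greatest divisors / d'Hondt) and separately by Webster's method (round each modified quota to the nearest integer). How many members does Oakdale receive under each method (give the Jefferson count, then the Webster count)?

7 and 6

Jefferson: Oakdale 7, Millford 2, Claybrook 4.
Webster: Oakdale 6, Millford 2, Claybrook 5.
Oakdale gets 7 under Jefferson and 6 under Webster.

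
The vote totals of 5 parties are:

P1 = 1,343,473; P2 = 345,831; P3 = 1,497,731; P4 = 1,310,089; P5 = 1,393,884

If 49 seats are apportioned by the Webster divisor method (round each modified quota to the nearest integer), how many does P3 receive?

12

Standard divisor 5891008/49 ≈ 120224.653; standard quotas: P1 11.175, P2 2.877, P3 12.458, P4 10.897, P5 11.594.
Rounding to the nearest integer gives P1 11, P2 3, P3 12, P4 11, P5 12 — total 49, matching the house size, so no adjustment is needed.
P3 receives 12.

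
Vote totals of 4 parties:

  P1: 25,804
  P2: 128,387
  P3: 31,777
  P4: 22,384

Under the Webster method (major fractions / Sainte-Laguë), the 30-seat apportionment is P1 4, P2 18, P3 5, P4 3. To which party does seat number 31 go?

P2

Priority for the next seat is population ÷ (current seats + 0.5).
Priorities: P1 5734.222, P2 6939.838, P3 5777.636, P4 6395.429.
Highest priority: P2.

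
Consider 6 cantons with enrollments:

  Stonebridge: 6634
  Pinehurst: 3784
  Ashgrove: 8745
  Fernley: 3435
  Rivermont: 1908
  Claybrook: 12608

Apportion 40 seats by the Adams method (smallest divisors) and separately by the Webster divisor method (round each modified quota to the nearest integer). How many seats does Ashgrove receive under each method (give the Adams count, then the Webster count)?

10 and 9

Adams: Stonebridge 7, Pinehurst 4, Ashgrove 10, Fernley 4, Rivermont 2, Claybrook 13.
Webster: Stonebridge 7, Pinehurst 4, Ashgrove 9, Fernley 4, Rivermont 2, Claybrook 14.
Ashgrove gets 10 under Adams and 9 under Webster.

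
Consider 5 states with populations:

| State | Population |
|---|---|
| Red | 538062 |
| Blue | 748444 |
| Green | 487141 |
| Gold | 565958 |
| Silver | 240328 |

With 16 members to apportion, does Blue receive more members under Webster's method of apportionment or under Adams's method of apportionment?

Webster

Webster: Red 3, Blue 5, Green 3, Gold 4, Silver 1.
Adams: Red 3, Blue 4, Green 3, Gold 4, Silver 2.
Blue gets 5 under Webster and 4 under Adams.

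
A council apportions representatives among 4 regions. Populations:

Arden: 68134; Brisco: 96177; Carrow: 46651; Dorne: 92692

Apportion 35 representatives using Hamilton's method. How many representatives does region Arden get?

Total 303654; standard divisor 303654/35 ≈ 8675.829.
Standard quotas: Arden 7.8533, Brisco 11.0856, Carrow 5.3771, Dorne 10.6839.
Lower quotas: Arden 7, Brisco 11, Carrow 5, Dorne 10 (sum 33, leaving 2 seats).
Remainders in descending order: Arden 0.8533, Dorne 0.6839, Carrow 0.3771, Brisco 0.0856.
Largest remainders: Arden, Dorne receive the extra seats.
Arden receives 8.

8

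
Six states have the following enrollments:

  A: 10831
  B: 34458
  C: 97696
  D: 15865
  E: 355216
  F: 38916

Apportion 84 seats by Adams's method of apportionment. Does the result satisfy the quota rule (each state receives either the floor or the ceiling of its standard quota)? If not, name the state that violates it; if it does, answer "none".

E

Standard quotas: A 1.645, B 5.234, C 14.840, D 2.410, E 53.959, F 5.911.
Adams allocation: A 2, B 6, C 15, D 3, E 52, F 6.
E has quota 53.959 (lower 53, upper 54) but receives 52 — outside the quota interval.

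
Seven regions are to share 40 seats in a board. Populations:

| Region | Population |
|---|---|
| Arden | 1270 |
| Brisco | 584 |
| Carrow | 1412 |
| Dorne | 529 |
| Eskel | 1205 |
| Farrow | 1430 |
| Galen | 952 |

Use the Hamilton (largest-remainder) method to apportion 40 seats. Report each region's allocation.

Arden 7; Brisco 3; Carrow 8; Dorne 3; Eskel 6; Farrow 8; Galen 5

Standard divisor: 7382 ÷ 40 ≈ 184.55.
Standard quotas: Arden 6.882, Brisco 3.164, Carrow 7.651, Dorne 2.866, Eskel 6.529, Farrow 7.749, Galen 5.158.
Lower quotas: Arden 6, Brisco 3, Carrow 7, Dorne 2, Eskel 6, Farrow 7, Galen 5 (sum 36, leaving 4 seats).
Remainders in descending order: Arden 0.882, Dorne 0.866, Farrow 0.749, Carrow 0.651, Eskel 0.529, Brisco 0.164, Galen 0.158.
The surplus seats go to Arden, Dorne, Farrow, Carrow.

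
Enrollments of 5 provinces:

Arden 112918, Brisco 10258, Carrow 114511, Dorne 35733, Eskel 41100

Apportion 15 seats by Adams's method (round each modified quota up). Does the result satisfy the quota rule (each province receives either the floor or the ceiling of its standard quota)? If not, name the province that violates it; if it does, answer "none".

Standard quotas: Arden 5.385, Brisco 0.489, Carrow 5.461, Dorne 1.704, Eskel 1.960.
Adams allocation: Arden 5, Brisco 1, Carrow 5, Dorne 2, Eskel 2.
Every allocation lies between the lower and upper quota.

none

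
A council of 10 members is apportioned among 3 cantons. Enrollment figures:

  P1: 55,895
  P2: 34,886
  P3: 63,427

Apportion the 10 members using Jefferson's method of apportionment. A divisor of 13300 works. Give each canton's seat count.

P1: 4, P2: 2, P3: 4

With modified divisor 13300: modified quotas P1 4.203, P2 2.623, P3 4.769.
Rounding down: P1 4, P2 2, P3 4 (total 10).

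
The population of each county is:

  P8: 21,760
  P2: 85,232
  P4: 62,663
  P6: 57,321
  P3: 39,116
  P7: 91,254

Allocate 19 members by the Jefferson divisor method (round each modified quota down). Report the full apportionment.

P8 1, P2 5, P4 3, P6 3, P3 2, P7 5

Standard divisor 357346/19 ≈ 18807.684; standard quotas: P8 1.157, P2 4.532, P4 3.332, P6 3.048, P3 2.080, P7 4.852.
Rounding down gives 1, 4, 3, 3, 2, 4 = 17 seats, so the divisor must be adjusted.
With modified divisor 16400: modified quotas P8 1.327, P2 5.197, P4 3.821, P6 3.495, P3 2.385, P7 5.564.
Rounding down: P8 1, P2 5, P4 3, P6 3, P3 2, P7 5 (total 19).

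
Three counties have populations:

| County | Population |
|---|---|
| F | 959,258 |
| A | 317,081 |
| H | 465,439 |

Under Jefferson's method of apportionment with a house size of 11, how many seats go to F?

Standard divisor 1741778/11 ≈ 158343.455; standard quotas: F 6.058, A 2.002, H 2.939.
Rounding down gives 6, 2, 2 = 10 seats, so the divisor must be adjusted.
With modified divisor 146100: modified quotas F 6.566, A 2.170, H 3.186.
Rounding down: F 6, A 2, H 3 (total 11).
F receives 6.

6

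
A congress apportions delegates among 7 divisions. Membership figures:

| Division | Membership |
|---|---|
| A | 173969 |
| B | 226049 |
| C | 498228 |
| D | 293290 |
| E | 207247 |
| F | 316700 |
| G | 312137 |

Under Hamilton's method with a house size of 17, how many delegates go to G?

3

The standard divisor is 2027620/17 ≈ 119271.765.
Standard quotas: A 1.4586, B 1.8952, C 4.1773, D 2.4590, E 1.7376, F 2.6553, G 2.6170.
Lower quotas: A 1, B 1, C 4, D 2, E 1, F 2, G 2 (sum 13, leaving 4 seats).
Remainders in descending order: B 0.8952, E 0.7376, F 0.6553, G 0.6170, D 0.4590, A 0.4586, C 0.1773.
The surplus seats go to B, E, F, G.
G receives 3.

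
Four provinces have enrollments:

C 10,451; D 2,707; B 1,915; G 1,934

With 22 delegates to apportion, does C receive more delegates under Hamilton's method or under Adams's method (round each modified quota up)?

Hamilton: C 14, D 3, B 2, G 3.
Adams: C 12, D 4, B 3, G 3.
C gets 14 under Hamilton and 12 under Adams.

Hamilton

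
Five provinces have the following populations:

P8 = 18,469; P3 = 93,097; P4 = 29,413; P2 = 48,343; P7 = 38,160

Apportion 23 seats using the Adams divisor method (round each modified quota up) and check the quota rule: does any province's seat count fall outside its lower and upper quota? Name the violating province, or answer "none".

none

Standard quotas: P8 1.867, P3 9.413, P4 2.974, P2 4.888, P7 3.858.
Adams allocation: P8 2, P3 9, P4 3, P2 5, P7 4.
Every allocation lies between the lower and upper quota.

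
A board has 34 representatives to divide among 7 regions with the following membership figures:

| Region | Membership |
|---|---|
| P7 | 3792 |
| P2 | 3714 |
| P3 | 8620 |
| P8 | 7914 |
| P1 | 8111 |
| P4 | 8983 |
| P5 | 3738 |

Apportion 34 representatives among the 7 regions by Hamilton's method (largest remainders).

P7=3, P2=3, P3=6, P8=6, P1=6, P4=7, P5=3

Standard divisor: 44872 ÷ 34 ≈ 1319.765.
Standard quotas: P7 2.8732, P2 2.8141, P3 6.5315, P8 5.9965, P1 6.1458, P4 6.8065, P5 2.8323.
Lower quotas: P7 2, P2 2, P3 6, P8 5, P1 6, P4 6, P5 2 (sum 29, leaving 5 seats).
Remainders in descending order: P8 0.9965, P7 0.8732, P5 0.8323, P2 0.8141, P4 0.8065, P3 0.5315, P1 0.1458.
Largest remainders: P8, P7, P5, P2, P4 receive the extra seats.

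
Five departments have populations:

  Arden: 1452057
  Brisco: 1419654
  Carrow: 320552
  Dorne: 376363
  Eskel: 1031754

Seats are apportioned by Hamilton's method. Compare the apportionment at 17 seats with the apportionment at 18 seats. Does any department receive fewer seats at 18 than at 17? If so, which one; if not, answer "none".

Dorne

At 17 seats: Arden 5, Brisco 5, Carrow 1, Dorne 2, Eskel 4.
At 18 seats: Arden 6, Brisco 6, Carrow 1, Dorne 1, Eskel 4.
Dorne drops from 2 to 1.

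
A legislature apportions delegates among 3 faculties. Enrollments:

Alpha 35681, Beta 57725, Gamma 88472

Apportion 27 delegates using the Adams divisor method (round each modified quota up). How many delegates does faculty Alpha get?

5

Standard divisor 181878/27 ≈ 6736.222; standard quotas: Alpha 5.297, Beta 8.569, Gamma 13.134.
Rounding up gives 6, 9, 14 = 29 seats, so the divisor must be adjusted.
With modified divisor 7180: modified quotas Alpha 4.969, Beta 8.040, Gamma 12.322.
Rounding up: Alpha 5, Beta 9, Gamma 13 (total 27).
Alpha receives 5.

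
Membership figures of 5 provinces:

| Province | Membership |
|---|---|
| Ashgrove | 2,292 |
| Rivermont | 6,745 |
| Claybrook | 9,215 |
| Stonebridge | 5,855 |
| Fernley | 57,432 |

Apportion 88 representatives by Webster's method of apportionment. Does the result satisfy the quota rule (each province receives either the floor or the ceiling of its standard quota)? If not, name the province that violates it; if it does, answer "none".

Fernley

Standard quotas: Ashgrove 2.474, Rivermont 7.279, Claybrook 9.945, Stonebridge 6.319, Fernley 61.983.
Webster allocation: Ashgrove 2, Rivermont 7, Claybrook 10, Stonebridge 6, Fernley 63.
Fernley has quota 61.983 (lower 61, upper 62) but receives 63 — outside the quota interval.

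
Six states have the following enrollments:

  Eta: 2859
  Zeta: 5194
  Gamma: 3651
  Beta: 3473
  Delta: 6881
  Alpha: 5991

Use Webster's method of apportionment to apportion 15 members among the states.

Standard divisor 28049/15 ≈ 1869.933; standard quotas: Eta 1.529, Zeta 2.778, Gamma 1.952, Beta 1.857, Delta 3.680, Alpha 3.204.
Rounding to the nearest integer gives 2, 3, 2, 2, 4, 3 = 16 seats, so the divisor must be adjusted.
With modified divisor 1940: modified quotas Eta 1.474, Zeta 2.677, Gamma 1.882, Beta 1.790, Delta 3.547, Alpha 3.088.
Rounding to the nearest integer: Eta 1, Zeta 3, Gamma 2, Beta 2, Delta 4, Alpha 3 (total 15).

Eta 1, Zeta 3, Gamma 2, Beta 2, Delta 4, Alpha 3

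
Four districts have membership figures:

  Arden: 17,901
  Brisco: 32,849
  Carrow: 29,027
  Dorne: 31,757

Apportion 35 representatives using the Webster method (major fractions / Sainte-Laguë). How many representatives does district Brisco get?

10

Standard divisor 111534/35 ≈ 3186.686; standard quotas: Arden 5.617, Brisco 10.308, Carrow 9.109, Dorne 9.966.
Rounding to the nearest integer gives Arden 6, Brisco 10, Carrow 9, Dorne 10 — total 35, matching the house size, so no adjustment is needed.
Brisco receives 10.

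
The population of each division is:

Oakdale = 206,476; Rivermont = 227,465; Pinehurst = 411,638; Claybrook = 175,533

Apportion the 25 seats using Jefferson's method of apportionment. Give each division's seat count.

Oakdale: 5, Rivermont: 6, Pinehurst: 10, Claybrook: 4

Standard divisor 1021112/25 ≈ 40844.48; standard quotas: Oakdale 5.055, Rivermont 5.569, Pinehurst 10.078, Claybrook 4.298.
Rounding down gives 5, 5, 10, 4 = 24 seats, so the divisor must be adjusted.
With modified divisor 37700: modified quotas Oakdale 5.477, Rivermont 6.034, Pinehurst 10.919, Claybrook 4.656.
Rounding down: Oakdale 5, Rivermont 6, Pinehurst 10, Claybrook 4 (total 25).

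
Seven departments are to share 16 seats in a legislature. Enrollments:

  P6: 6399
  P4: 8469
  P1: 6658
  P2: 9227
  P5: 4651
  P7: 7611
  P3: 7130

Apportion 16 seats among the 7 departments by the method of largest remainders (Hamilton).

Total 50145; standard divisor 50145/16 ≈ 3134.062.
Standard quotas: P6 2.0418, P4 2.7022, P1 2.1244, P2 2.9441, P5 1.4840, P7 2.4285, P3 2.2750.
Lower quotas: P6 2, P4 2, P1 2, P2 2, P5 1, P7 2, P3 2 (sum 13, leaving 3 seats).
Remainders in descending order: P2 0.9441, P4 0.7022, P5 0.4840, P7 0.4285, P3 0.2750, P1 0.1244, P6 0.0418.
Largest remainders: P2, P4, P5 receive the extra seats.

P6 2, P4 3, P1 2, P2 3, P5 2, P7 2, P3 2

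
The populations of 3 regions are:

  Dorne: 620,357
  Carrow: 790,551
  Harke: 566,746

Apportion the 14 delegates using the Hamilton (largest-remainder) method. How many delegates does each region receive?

Dorne 4, Carrow 6, Harke 4

Standard divisor: 1977654 ÷ 14 = 141261.
Standard quotas: Dorne 4.3916, Carrow 5.5964, Harke 4.0120.
Lower quotas: Dorne 4, Carrow 5, Harke 4 (sum 13, leaving 1 seat).
Remainders in descending order: Carrow 0.5964, Dorne 0.3916, Harke 0.0120.
Largest remainder: Carrow receives the extra seat.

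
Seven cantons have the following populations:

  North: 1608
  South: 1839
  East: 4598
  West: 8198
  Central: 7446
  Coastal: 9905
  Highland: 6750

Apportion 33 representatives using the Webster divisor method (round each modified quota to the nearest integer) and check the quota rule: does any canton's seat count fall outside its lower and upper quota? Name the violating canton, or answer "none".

Standard quotas: North 1.315, South 1.504, East 3.761, West 6.706, Central 6.091, Coastal 8.102, Highland 5.521.
Webster allocation: North 1, South 1, East 4, West 7, Central 6, Coastal 8, Highland 6.
Every allocation lies between the lower and upper quota.

none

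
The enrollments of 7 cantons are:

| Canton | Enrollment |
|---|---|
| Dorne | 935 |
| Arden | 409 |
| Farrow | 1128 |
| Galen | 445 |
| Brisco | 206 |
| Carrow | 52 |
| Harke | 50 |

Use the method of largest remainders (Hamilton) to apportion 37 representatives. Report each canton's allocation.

Dorne 11, Arden 5, Farrow 13, Galen 5, Brisco 2, Carrow 1, Harke 0

Total 3225; standard divisor 3225/37 ≈ 87.162.
Standard quotas: Dorne 10.727, Arden 4.692, Farrow 12.941, Galen 5.105, Brisco 2.363, Carrow 0.597, Harke 0.574.
Lower quotas: Dorne 10, Arden 4, Farrow 12, Galen 5, Brisco 2, Carrow 0, Harke 0 (sum 33, leaving 4 seats).
Remainders in descending order: Farrow 0.941, Dorne 0.727, Arden 0.692, Carrow 0.597, Harke 0.574, Brisco 0.363, Galen 0.105.
Largest remainders: Farrow, Dorne, Arden, Carrow receive the extra seats.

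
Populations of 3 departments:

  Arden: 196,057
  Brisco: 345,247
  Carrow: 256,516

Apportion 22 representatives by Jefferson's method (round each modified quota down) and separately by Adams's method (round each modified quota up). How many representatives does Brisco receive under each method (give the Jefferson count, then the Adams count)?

10 and 9

Jefferson: Arden 5, Brisco 10, Carrow 7.
Adams: Arden 6, Brisco 9, Carrow 7.
Brisco gets 10 under Jefferson and 9 under Adams.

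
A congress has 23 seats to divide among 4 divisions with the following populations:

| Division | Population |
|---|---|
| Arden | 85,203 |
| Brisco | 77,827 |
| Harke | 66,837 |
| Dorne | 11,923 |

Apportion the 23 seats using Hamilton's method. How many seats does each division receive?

The standard divisor is 241790/23 ≈ 10512.609.
Standard quotas: Arden 8.1048, Brisco 7.4032, Harke 6.3578, Dorne 1.1342.
Lower quotas: Arden 8, Brisco 7, Harke 6, Dorne 1 (sum 22, leaving 1 seat).
Remainders in descending order: Brisco 0.4032, Harke 0.3578, Dorne 0.1342, Arden 0.1048.
Largest remainder: Brisco receives the extra seat.

Arden=8, Brisco=8, Harke=6, Dorne=1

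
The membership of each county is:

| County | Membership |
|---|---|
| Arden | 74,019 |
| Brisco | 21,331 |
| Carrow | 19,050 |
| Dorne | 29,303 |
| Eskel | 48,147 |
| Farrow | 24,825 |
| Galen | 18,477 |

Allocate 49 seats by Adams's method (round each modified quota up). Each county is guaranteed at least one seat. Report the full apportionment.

Standard divisor 235152/49 ≈ 4799.02; standard quotas: Arden 15.424, Brisco 4.445, Carrow 3.970, Dorne 6.106, Eskel 10.033, Farrow 5.173, Galen 3.850.
Rounding up gives 16, 5, 4, 7, 11, 6, 4 = 53 seats, so the divisor must be adjusted.
With modified divisor 5100: modified quotas Arden 14.514, Brisco 4.183, Carrow 3.735, Dorne 5.746, Eskel 9.441, Farrow 4.868, Galen 3.623.
Rounding up: Arden 15, Brisco 5, Carrow 4, Dorne 6, Eskel 10, Farrow 5, Galen 4 (total 49).

Arden 15, Brisco 5, Carrow 4, Dorne 6, Eskel 10, Farrow 5, Galen 4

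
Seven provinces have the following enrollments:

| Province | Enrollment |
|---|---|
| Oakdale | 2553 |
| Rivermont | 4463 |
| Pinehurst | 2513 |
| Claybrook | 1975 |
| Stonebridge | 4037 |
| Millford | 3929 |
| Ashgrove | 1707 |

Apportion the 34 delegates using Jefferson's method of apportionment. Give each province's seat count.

Oakdale 4; Rivermont 7; Pinehurst 4; Claybrook 3; Stonebridge 7; Millford 6; Ashgrove 3

Standard divisor 21177/34 ≈ 622.853; standard quotas: Oakdale 4.099, Rivermont 7.165, Pinehurst 4.035, Claybrook 3.171, Stonebridge 6.481, Millford 6.308, Ashgrove 2.741.
Rounding down gives 4, 7, 4, 3, 6, 6, 2 = 32 seats, so the divisor must be adjusted.
With modified divisor 565: modified quotas Oakdale 4.519, Rivermont 7.899, Pinehurst 4.448, Claybrook 3.496, Stonebridge 7.145, Millford 6.954, Ashgrove 3.021.
Rounding down: Oakdale 4, Rivermont 7, Pinehurst 4, Claybrook 3, Stonebridge 7, Millford 6, Ashgrove 3 (total 34).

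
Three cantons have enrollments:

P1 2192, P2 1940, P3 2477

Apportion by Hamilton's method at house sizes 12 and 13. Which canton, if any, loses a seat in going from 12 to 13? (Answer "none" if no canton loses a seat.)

At 12 seats: P1 4, P2 4, P3 4.
At 13 seats: P1 4, P2 4, P3 5.
No canton's allocation decreased.

none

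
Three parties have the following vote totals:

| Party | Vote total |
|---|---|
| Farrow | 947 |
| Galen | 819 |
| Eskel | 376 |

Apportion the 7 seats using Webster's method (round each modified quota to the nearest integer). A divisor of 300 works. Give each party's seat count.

Farrow 3, Galen 3, Eskel 1

With modified divisor 300: modified quotas Farrow 3.157, Galen 2.730, Eskel 1.253.
Rounding to the nearest integer: Farrow 3, Galen 3, Eskel 1 (total 7).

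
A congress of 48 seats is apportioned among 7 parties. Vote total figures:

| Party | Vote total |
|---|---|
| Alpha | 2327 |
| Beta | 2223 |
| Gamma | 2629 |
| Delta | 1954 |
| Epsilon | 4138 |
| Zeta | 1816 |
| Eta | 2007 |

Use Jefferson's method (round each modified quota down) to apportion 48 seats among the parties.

Standard divisor 17094/48 ≈ 356.125; standard quotas: Alpha 6.534, Beta 6.242, Gamma 7.382, Delta 5.487, Epsilon 11.620, Zeta 5.099, Eta 5.636.
Rounding down gives 6, 6, 7, 5, 11, 5, 5 = 45 seats, so the divisor must be adjusted.
With modified divisor 330: modified quotas Alpha 7.052, Beta 6.736, Gamma 7.967, Delta 5.921, Epsilon 12.539, Zeta 5.503, Eta 6.082.
Rounding down: Alpha 7, Beta 6, Gamma 7, Delta 5, Epsilon 12, Zeta 5, Eta 6 (total 48).

Alpha 7; Beta 6; Gamma 7; Delta 5; Epsilon 12; Zeta 5; Eta 6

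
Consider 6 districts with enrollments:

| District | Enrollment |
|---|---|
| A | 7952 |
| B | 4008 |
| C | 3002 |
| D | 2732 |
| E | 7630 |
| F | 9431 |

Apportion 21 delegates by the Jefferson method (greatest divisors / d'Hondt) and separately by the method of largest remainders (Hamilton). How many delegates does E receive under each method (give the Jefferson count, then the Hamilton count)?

5 and 4

Jefferson: A 5, B 2, C 2, D 1, E 5, F 6.
Hamilton: A 5, B 2, C 2, D 2, E 4, F 6.
E gets 5 under Jefferson and 4 under Hamilton.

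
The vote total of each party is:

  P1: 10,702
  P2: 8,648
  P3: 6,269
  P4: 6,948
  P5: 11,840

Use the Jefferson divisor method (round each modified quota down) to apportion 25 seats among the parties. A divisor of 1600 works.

With modified divisor 1600: modified quotas P1 6.689, P2 5.405, P3 3.918, P4 4.343, P5 7.400.
Rounding down: P1 6, P2 5, P3 3, P4 4, P5 7 (total 25).

P1 6; P2 5; P3 3; P4 4; P5 7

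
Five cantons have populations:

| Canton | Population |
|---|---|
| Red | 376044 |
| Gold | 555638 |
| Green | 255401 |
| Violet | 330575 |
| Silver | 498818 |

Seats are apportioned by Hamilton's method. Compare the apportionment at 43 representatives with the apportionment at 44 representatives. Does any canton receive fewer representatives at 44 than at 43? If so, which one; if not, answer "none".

At 43 seats: Red 8, Gold 12, Green 5, Violet 7, Silver 11.
At 44 seats: Red 8, Gold 12, Green 6, Violet 7, Silver 11.
No canton's allocation decreased.

none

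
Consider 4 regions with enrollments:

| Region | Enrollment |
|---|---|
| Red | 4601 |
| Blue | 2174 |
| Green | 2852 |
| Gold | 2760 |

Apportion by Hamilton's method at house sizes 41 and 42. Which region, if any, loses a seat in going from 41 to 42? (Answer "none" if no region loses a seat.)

At 41 seats: Red 15, Blue 7, Green 10, Gold 9.
At 42 seats: Red 16, Blue 7, Green 10, Gold 9.
No region's allocation decreased.

none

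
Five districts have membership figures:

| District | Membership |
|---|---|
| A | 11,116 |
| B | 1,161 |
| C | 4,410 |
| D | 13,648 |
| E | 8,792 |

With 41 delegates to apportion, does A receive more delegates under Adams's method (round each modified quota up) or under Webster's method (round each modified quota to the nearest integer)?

Adams: A 11, B 2, C 5, D 14, E 9.
Webster: A 12, B 1, C 5, D 14, E 9.
A gets 11 under Adams and 12 under Webster.

Webster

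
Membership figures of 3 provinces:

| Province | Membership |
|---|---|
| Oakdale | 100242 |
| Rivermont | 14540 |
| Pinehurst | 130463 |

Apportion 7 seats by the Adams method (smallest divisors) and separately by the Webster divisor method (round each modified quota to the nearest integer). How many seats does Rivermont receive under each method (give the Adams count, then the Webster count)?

1 and 0

Adams: Oakdale 3, Rivermont 1, Pinehurst 3.
Webster: Oakdale 3, Rivermont 0, Pinehurst 4.
Rivermont gets 1 under Adams and 0 under Webster.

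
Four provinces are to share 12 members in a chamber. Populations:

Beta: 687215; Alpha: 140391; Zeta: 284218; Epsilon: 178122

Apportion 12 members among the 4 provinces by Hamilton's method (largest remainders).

Beta=6, Alpha=1, Zeta=3, Epsilon=2

Standard divisor: 1289946 ÷ 12 ≈ 107495.5.
Standard quotas: Beta 6.3930, Alpha 1.3060, Zeta 2.6440, Epsilon 1.6570.
Lower quotas: Beta 6, Alpha 1, Zeta 2, Epsilon 1 (sum 10, leaving 2 seats).
Remainders in descending order: Epsilon 0.6570, Zeta 0.6440, Beta 0.3930, Alpha 0.3060.
Largest remainders: Epsilon, Zeta receive the extra seats.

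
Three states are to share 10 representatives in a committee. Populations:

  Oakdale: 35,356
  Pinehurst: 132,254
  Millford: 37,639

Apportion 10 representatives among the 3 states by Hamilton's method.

Oakdale: 2; Pinehurst: 6; Millford: 2

Total 205249; standard divisor 205249/10 ≈ 20524.9.
Standard quotas: Oakdale 1.7226, Pinehurst 6.4436, Millford 1.8338.
Lower quotas: Oakdale 1, Pinehurst 6, Millford 1 (sum 8, leaving 2 seats).
Remainders in descending order: Millford 0.8338, Oakdale 0.7226, Pinehurst 0.4436.
Largest remainders: Millford, Oakdale receive the extra seats.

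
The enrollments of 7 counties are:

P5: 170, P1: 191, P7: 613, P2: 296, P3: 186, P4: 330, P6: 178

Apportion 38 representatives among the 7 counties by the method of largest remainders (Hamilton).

P5=3; P1=4; P7=12; P2=6; P3=4; P4=6; P6=3

Standard divisor: 1964 ÷ 38 ≈ 51.684.
Standard quotas: P5 3.289, P1 3.696, P7 11.860, P2 5.727, P3 3.599, P4 6.385, P6 3.444.
Lower quotas: P5 3, P1 3, P7 11, P2 5, P3 3, P4 6, P6 3 (sum 34, leaving 4 seats).
Remainders in descending order: P7 0.860, P2 0.727, P1 0.696, P3 0.599, P6 0.444, P4 0.385, P5 0.289.
The surplus seats go to P7, P2, P1, P3.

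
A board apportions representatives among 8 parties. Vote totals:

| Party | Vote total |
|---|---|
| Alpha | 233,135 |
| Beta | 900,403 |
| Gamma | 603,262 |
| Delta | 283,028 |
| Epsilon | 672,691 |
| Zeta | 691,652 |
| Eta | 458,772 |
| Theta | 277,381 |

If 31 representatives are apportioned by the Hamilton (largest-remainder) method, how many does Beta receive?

Total 4120324; standard divisor 4120324/31 ≈ 132913.677.
Standard quotas: Alpha 1.7540, Beta 6.7743, Gamma 4.5388, Delta 2.1294, Epsilon 5.0611, Zeta 5.2038, Eta 3.4517, Theta 2.0869.
Lower quotas: Alpha 1, Beta 6, Gamma 4, Delta 2, Epsilon 5, Zeta 5, Eta 3, Theta 2 (sum 28, leaving 3 seats).
Remainders in descending order: Beta 0.7743, Alpha 0.7540, Gamma 0.5388, Eta 0.4517, Zeta 0.2038, Delta 0.1294, Theta 0.0869, Epsilon 0.0611.
Largest remainders: Beta, Alpha, Gamma receive the extra seats.
Beta receives 7.

7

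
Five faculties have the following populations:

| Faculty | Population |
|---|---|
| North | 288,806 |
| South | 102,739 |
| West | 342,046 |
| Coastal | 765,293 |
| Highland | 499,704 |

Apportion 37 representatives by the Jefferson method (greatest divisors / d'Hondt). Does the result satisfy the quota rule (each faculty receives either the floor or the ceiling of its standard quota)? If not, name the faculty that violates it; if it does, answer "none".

Standard quotas: North 5.347, South 1.902, West 6.332, Coastal 14.168, Highland 9.251.
Jefferson allocation: North 5, South 2, West 6, Coastal 15, Highland 9.
Every allocation lies between the lower and upper quota.

none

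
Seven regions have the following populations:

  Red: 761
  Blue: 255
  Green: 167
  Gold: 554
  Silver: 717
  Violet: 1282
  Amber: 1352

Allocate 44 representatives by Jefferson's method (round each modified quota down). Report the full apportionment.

Standard divisor 5088/44 ≈ 115.636; standard quotas: Red 6.581, Blue 2.205, Green 1.444, Gold 4.791, Silver 6.200, Violet 11.086, Amber 11.692.
Rounding down gives 6, 2, 1, 4, 6, 11, 11 = 41 seats, so the divisor must be adjusted.
With modified divisor 108: modified quotas Red 7.046, Blue 2.361, Green 1.546, Gold 5.130, Silver 6.639, Violet 11.870, Amber 12.519.
Rounding down: Red 7, Blue 2, Green 1, Gold 5, Silver 6, Violet 11, Amber 12 (total 44).

Red 7, Blue 2, Green 1, Gold 5, Silver 6, Violet 11, Amber 12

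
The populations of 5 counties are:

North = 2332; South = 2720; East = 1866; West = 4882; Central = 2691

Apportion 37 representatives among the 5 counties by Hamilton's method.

North=6, South=7, East=5, West=12, Central=7

Standard divisor: 14491 ÷ 37 ≈ 391.649.
Standard quotas: North 5.954, South 6.945, East 4.764, West 12.465, Central 6.871.
Lower quotas: North 5, South 6, East 4, West 12, Central 6 (sum 33, leaving 4 seats).
Remainders in descending order: North 0.954, South 0.945, Central 0.871, East 0.764, West 0.465.
The surplus seats go to North, South, Central, East.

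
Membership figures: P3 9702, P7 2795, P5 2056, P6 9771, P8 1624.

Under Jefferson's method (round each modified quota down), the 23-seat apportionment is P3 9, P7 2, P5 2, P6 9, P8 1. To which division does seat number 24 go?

Priority for the next seat is population ÷ (current seats + 1).
Priorities: P3 970.200, P7 931.667, P5 685.333, P6 977.100, P8 812.000.
Highest priority: P6.

P6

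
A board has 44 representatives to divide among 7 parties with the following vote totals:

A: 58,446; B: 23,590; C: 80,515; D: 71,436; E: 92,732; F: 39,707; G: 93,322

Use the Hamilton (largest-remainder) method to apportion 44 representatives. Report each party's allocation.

A=5, B=2, C=8, D=7, E=9, F=4, G=9

Standard divisor: 459748 ÷ 44 ≈ 10448.818.
Standard quotas: A 5.5936, B 2.2577, C 7.7057, D 6.8368, E 8.8749, F 3.8001, G 8.9313.
Lower quotas: A 5, B 2, C 7, D 6, E 8, F 3, G 8 (sum 39, leaving 5 seats).
Remainders in descending order: G 0.9313, E 0.8749, D 0.8368, F 0.8001, C 0.7057, A 0.5936, B 0.2577.
The surplus seats go to G, E, D, F, C.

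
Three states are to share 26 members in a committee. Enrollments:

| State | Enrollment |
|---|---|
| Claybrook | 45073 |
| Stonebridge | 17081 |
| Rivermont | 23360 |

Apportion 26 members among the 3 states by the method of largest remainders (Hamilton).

The standard divisor is 85514/26 = 3289.
Standard quotas: Claybrook 13.7042, Stonebridge 5.1934, Rivermont 7.1025.
Lower quotas: Claybrook 13, Stonebridge 5, Rivermont 7 (sum 25, leaving 1 seat).
Remainders in descending order: Claybrook 0.7042, Stonebridge 0.1934, Rivermont 0.1025.
Largest remainder: Claybrook receives the extra seat.

Claybrook=14; Stonebridge=5; Rivermont=7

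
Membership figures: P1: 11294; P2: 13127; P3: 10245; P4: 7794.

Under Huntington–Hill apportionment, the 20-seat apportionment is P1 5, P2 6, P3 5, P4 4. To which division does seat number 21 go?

Priority for the next seat is population ÷ (√(s·(s+1))).
Priorities: P1 2061.993, P2 2025.540, P3 1870.473, P4 1742.791.
Highest priority: P1.

P1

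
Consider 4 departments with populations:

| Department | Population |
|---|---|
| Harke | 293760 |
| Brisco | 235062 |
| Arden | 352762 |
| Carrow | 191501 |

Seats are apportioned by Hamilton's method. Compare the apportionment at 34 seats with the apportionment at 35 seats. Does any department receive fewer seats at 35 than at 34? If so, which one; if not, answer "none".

At 34 seats: Harke 9, Brisco 8, Arden 11, Carrow 6.
At 35 seats: Harke 10, Brisco 8, Arden 11, Carrow 6.
No department's allocation decreased.

none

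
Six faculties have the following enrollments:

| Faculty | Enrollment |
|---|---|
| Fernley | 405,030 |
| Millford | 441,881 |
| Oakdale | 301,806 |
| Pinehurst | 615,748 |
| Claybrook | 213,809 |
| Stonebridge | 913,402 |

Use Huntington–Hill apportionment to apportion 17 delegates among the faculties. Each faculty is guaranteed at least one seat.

Fernley 2, Millford 3, Oakdale 2, Pinehurst 4, Claybrook 1, Stonebridge 5

With divisor 172257: modified quotas Fernley 2.351, Millford 2.565, Oakdale 1.752, Pinehurst 3.575, Claybrook 1.241, Stonebridge 5.303.
Geometric-mean thresholds: Fernley √(2·3)=2.449, Millford √(2·3)=2.449, Oakdale √(1·2)=1.414, Pinehurst √(3·4)=3.464, Claybrook √(1·2)=1.414, Stonebridge √(5·6)=5.477.
Each quota rounded against its threshold gives Fernley 2, Millford 3, Oakdale 2, Pinehurst 4, Claybrook 1, Stonebridge 5 (total 17).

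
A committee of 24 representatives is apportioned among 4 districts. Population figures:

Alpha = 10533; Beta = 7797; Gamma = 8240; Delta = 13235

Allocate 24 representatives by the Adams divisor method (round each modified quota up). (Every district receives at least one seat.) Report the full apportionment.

Standard divisor 39805/24 ≈ 1658.542; standard quotas: Alpha 6.351, Beta 4.701, Gamma 4.968, Delta 7.980.
Rounding up gives 7, 5, 5, 8 = 25 seats, so the divisor must be adjusted.
With modified divisor 1800: modified quotas Alpha 5.852, Beta 4.332, Gamma 4.578, Delta 7.353.
Rounding up: Alpha 6, Beta 5, Gamma 5, Delta 8 (total 24).

Alpha 6, Beta 5, Gamma 5, Delta 8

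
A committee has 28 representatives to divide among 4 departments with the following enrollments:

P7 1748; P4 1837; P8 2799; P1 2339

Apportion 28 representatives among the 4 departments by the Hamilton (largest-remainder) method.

P7 6, P4 6, P8 9, P1 7

Total 8723; standard divisor 8723/28 ≈ 311.536.
Standard quotas: P7 5.611, P4 5.897, P8 8.985, P1 7.508.
Lower quotas: P7 5, P4 5, P8 8, P1 7 (sum 25, leaving 3 seats).
Remainders in descending order: P8 0.985, P4 0.897, P7 0.611, P1 0.508.
Largest remainders: P8, P4, P7 receive the extra seats.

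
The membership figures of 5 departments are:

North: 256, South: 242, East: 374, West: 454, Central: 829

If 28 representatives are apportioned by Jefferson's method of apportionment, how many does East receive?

Standard divisor 2155/28 ≈ 76.964; standard quotas: North 3.326, South 3.144, East 4.859, West 5.899, Central 10.771.
Rounding down gives 3, 3, 4, 5, 10 = 25 seats, so the divisor must be adjusted.
With modified divisor 70: modified quotas North 3.657, South 3.457, East 5.343, West 6.486, Central 11.843.
Rounding down: North 3, South 3, East 5, West 6, Central 11 (total 28).
East receives 5.

5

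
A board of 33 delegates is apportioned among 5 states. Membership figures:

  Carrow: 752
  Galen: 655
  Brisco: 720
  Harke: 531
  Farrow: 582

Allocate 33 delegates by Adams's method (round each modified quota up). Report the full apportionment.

Carrow 8, Galen 7, Brisco 7, Harke 5, Farrow 6

Standard divisor 3240/33 ≈ 98.182; standard quotas: Carrow 7.659, Galen 6.671, Brisco 7.333, Harke 5.408, Farrow 5.928.
Rounding up gives 8, 7, 8, 6, 6 = 35 seats, so the divisor must be adjusted.
With modified divisor 107: modified quotas Carrow 7.028, Galen 6.121, Brisco 6.729, Harke 4.963, Farrow 5.439.
Rounding up: Carrow 8, Galen 7, Brisco 7, Harke 5, Farrow 6 (total 33).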